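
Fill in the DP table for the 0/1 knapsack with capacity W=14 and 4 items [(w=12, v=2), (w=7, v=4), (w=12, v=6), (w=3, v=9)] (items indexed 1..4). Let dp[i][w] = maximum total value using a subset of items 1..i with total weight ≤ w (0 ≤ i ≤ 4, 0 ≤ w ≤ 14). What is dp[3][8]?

i\w   0   1   2   3   4   5   6   7   8   9  10  11  12  13  14
  0   0   0   0   0   0   0   0   0   0   0   0   0   0   0   0
  1   0   0   0   0   0   0   0   0   0   0   0   0   2   2   2
  2   0   0   0   0   0   0   0   4   4   4   4   4   4   4   4
  3   0   0   0   0   0   0   0   4   4   4   4   4   6   6   6
  4   0   0   0   9   9   9   9   9   9   9  13  13  13  13  13

4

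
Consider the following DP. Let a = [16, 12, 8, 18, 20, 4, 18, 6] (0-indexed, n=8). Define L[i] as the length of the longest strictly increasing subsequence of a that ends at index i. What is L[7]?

2

   i    0    1    2    3    4    5    6    7
a[i]   16   12    8   18   20    4   18    6
L[i]    1    1    1    2    3    1    2    2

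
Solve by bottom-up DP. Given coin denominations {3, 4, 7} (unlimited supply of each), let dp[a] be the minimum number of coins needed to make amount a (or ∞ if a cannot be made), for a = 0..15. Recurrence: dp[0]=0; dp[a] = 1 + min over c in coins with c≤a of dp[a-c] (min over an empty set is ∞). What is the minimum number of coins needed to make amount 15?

3

 a  0  1  2  3  4  5  6  7  8  9 10 11 12 13 14 15
dp  0  -  -  1  1  -  2  1  2  3  2  2  3  3  2  3
(- denotes ∞ / unreachable)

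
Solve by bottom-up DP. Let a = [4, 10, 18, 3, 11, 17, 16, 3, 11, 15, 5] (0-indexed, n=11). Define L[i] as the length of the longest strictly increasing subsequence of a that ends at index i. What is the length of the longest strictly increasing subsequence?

   i    0    1    2    3    4    5    6    7    8    9   10
a[i]    4   10   18    3   11   17   16    3   11   15    5
L[i]    1    2    3    1    3    4    4    1    3    4    2

4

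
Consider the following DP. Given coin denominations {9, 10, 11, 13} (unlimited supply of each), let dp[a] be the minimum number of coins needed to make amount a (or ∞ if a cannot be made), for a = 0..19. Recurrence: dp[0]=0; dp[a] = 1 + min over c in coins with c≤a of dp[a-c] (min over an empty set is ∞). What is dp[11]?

1

 a  0  1  2  3  4  5  6  7  8  9 10 11 12 13 14 15 16 17 18 19
dp  0  -  -  -  -  -  -  -  -  1  1  1  -  1  -  -  -  -  2  2
(- denotes ∞ / unreachable)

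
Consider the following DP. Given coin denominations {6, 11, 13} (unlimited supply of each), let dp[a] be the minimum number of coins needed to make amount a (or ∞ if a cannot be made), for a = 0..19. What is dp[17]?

2

 a  0  1  2  3  4  5  6  7  8  9 10 11 12 13 14 15 16 17 18 19
dp  0  -  -  -  -  -  1  -  -  -  -  1  2  1  -  -  -  2  3  2
(- denotes ∞ / unreachable)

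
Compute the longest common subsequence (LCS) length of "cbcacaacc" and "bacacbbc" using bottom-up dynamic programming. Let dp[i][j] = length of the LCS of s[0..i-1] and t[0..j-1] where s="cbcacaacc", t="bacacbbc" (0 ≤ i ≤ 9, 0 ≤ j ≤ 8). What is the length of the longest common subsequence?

6

   ''  b  a  c  a  c  b  b  c
''  0  0  0  0  0  0  0  0  0
 c  0  0  0  1  1  1  1  1  1
 b  0  1  1  1  1  1  2  2  2
 c  0  1  1  2  2  2  2  2  3
 a  0  1  2  2  3  3  3  3  3
 c  0  1  2  3  3  4  4  4  4
 a  0  1  2  3  4  4  4  4  4
 a  0  1  2  3  4  4  4  4  4
 c  0  1  2  3  4  5  5  5  5
 c  0  1  2  3  4  5  5  5  6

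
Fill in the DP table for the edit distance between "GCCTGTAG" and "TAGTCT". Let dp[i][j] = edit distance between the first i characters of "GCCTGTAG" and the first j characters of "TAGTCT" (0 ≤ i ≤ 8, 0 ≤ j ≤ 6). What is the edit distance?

6

   ''  T  A  G  T  C  T
''  0  1  2  3  4  5  6
 G  1  1  2  2  3  4  5
 C  2  2  2  3  3  3  4
 C  3  3  3  3  4  3  4
 T  4  3  4  4  3  4  3
 G  5  4  4  4  4  4  4
 T  6  5  5  5  4  5  4
 A  7  6  5  6  5  5  5
 G  8  7  6  5  6  6  6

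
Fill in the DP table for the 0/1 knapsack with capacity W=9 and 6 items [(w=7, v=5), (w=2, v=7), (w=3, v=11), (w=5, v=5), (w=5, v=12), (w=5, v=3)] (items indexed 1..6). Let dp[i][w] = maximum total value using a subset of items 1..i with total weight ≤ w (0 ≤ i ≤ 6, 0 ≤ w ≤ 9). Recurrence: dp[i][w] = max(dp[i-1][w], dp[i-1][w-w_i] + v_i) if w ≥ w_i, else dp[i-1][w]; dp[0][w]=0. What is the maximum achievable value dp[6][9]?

23

i\w   0   1   2   3   4   5   6   7   8   9
  0   0   0   0   0   0   0   0   0   0   0
  1   0   0   0   0   0   0   0   5   5   5
  2   0   0   7   7   7   7   7   7   7  12
  3   0   0   7  11  11  18  18  18  18  18
  4   0   0   7  11  11  18  18  18  18  18
  5   0   0   7  11  11  18  18  19  23  23
  6   0   0   7  11  11  18  18  19  23  23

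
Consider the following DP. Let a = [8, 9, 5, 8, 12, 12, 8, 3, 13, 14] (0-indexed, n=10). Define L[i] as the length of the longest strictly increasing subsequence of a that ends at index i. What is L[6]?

2

   i    0    1    2    3    4    5    6    7    8    9
a[i]    8    9    5    8   12   12    8    3   13   14
L[i]    1    2    1    2    3    3    2    1    4    5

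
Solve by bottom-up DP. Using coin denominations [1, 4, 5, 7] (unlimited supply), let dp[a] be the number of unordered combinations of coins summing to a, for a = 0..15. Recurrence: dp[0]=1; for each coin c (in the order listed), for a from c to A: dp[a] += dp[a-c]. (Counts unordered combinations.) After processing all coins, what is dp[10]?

after  coin     0     1     2     3     4     5     6     7     8     9    10    11    12    13    14    15
          1     1     1     1     1     1     1     1     1     1     1     1     1     1     1     1     1
          4     1     1     1     1     2     2     2     2     3     3     3     3     4     4     4     4
          5     1     1     1     1     2     3     3     3     4     5     6     6     7     8     9    10
          7     1     1     1     1     2     3     3     4     5     6     7     8    10    11    13    15

7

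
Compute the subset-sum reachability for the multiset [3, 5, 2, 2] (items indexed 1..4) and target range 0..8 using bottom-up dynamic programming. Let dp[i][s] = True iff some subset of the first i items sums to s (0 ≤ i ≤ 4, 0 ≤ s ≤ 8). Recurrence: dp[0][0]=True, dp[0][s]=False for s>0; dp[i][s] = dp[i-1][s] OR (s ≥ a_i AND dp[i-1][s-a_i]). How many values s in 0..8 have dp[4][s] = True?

i\s   0   1   2   3   4   5   6   7   8
  0   T   F   F   F   F   F   F   F   F
  1   T   F   F   T   F   F   F   F   F
  2   T   F   F   T   F   T   F   F   T
  3   T   F   T   T   F   T   F   T   T
  4   T   F   T   T   T   T   F   T   T

7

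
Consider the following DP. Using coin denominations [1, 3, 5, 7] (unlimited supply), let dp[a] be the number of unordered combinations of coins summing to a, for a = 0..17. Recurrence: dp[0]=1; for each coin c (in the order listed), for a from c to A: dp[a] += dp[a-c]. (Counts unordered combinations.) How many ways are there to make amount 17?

after  coin     0     1     2     3     4     5     6     7     8     9    10    11    12    13    14    15    16    17
          1     1     1     1     1     1     1     1     1     1     1     1     1     1     1     1     1     1     1
          3     1     1     1     2     2     2     3     3     3     4     4     4     5     5     5     6     6     6
          5     1     1     1     2     2     3     4     4     5     6     7     8     9    10    11    13    14    15
          7     1     1     1     2     2     3     4     5     6     7     9    10    12    14    16    19    21    24

24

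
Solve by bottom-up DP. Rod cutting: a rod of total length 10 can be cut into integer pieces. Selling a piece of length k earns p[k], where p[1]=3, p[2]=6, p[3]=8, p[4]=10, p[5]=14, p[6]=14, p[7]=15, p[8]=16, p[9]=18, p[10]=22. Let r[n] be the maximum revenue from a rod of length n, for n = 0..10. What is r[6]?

18

   n    0    1    2    3    4    5    6    7    8    9   10
r[n]    0    3    6    9   12   15   18   21   24   27   30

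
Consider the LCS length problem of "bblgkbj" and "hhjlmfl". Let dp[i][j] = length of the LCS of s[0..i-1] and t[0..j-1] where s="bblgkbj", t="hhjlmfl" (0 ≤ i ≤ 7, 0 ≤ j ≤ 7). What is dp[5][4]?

1

   ''  h  h  j  l  m  f  l
''  0  0  0  0  0  0  0  0
 b  0  0  0  0  0  0  0  0
 b  0  0  0  0  0  0  0  0
 l  0  0  0  0  1  1  1  1
 g  0  0  0  0  1  1  1  1
 k  0  0  0  0  1  1  1  1
 b  0  0  0  0  1  1  1  1
 j  0  0  0  1  1  1  1  1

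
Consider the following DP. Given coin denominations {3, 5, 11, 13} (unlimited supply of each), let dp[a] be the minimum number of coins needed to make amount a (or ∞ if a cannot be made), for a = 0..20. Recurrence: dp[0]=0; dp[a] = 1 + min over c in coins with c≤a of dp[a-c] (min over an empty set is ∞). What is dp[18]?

 a  0  1  2  3  4  5  6  7  8  9 10 11 12 13 14 15 16 17 18 19 20
dp  0  -  -  1  -  1  2  -  2  3  2  1  4  1  2  3  2  3  2  3  4
(- denotes ∞ / unreachable)

2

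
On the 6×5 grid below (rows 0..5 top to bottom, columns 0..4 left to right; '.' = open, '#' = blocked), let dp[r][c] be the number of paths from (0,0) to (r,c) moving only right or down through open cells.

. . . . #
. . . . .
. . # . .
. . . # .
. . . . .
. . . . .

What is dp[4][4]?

r\c   0   1   2   3   4
  0   1   1   1   1   0
  1   1   2   3   4   4
  2   1   3   0   4   8
  3   1   4   4   0   8
  4   1   5   9   9  17
  5   1   6  15  24  41

17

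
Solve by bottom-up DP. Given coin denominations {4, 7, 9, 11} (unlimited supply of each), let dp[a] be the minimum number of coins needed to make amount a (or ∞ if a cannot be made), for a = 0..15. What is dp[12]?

 a  0  1  2  3  4  5  6  7  8  9 10 11 12 13 14 15
dp  0  -  -  -  1  -  -  1  2  1  -  1  3  2  2  2
(- denotes ∞ / unreachable)

3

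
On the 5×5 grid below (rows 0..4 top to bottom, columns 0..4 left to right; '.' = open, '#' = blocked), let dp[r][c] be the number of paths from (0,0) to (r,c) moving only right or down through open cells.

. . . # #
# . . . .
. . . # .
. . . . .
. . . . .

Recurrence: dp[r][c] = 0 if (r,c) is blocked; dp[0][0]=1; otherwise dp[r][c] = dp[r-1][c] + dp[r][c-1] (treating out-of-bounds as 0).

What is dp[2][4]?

r\c   0   1   2   3   4
  0   1   1   1   0   0
  1   0   1   2   2   2
  2   0   1   3   0   2
  3   0   1   4   4   6
  4   0   1   5   9  15

2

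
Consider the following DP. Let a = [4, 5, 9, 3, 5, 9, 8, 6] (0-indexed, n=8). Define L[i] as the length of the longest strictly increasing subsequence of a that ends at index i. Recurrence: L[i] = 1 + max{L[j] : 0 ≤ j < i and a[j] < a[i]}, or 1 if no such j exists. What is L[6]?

   i    0    1    2    3    4    5    6    7
a[i]    4    5    9    3    5    9    8    6
L[i]    1    2    3    1    2    3    3    3

3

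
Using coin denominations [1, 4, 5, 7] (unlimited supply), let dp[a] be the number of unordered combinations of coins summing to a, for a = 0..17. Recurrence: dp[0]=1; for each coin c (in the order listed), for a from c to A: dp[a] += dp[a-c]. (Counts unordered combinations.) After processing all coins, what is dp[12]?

after  coin     0     1     2     3     4     5     6     7     8     9    10    11    12    13    14    15    16    17
          1     1     1     1     1     1     1     1     1     1     1     1     1     1     1     1     1     1     1
          4     1     1     1     1     2     2     2     2     3     3     3     3     4     4     4     4     5     5
          5     1     1     1     1     2     3     3     3     4     5     6     6     7     8     9    10    11    12
          7     1     1     1     1     2     3     3     4     5     6     7     8    10    11    13    15    17    19

10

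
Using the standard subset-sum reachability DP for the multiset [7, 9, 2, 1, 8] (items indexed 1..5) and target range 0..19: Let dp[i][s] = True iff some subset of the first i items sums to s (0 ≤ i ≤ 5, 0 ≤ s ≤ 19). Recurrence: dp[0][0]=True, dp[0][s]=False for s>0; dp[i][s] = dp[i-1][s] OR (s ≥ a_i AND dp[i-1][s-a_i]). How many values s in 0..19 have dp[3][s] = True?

7

i\s   0   1   2   3   4   5   6   7   8   9  10  11  12  13  14  15  16  17  18  19
  0   T   F   F   F   F   F   F   F   F   F   F   F   F   F   F   F   F   F   F   F
  1   T   F   F   F   F   F   F   T   F   F   F   F   F   F   F   F   F   F   F   F
  2   T   F   F   F   F   F   F   T   F   T   F   F   F   F   F   F   T   F   F   F
  3   T   F   T   F   F   F   F   T   F   T   F   T   F   F   F   F   T   F   T   F
  4   T   T   T   T   F   F   F   T   T   T   T   T   T   F   F   F   T   T   T   T
  5   T   T   T   T   F   F   F   T   T   T   T   T   T   F   F   T   T   T   T   T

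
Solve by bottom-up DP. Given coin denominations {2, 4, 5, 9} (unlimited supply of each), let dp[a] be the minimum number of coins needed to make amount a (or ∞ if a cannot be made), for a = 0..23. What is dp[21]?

4

 a  0  1  2  3  4  5  6  7  8  9 10 11 12 13 14 15 16 17 18 19 20 21 22 23
dp  0  -  1  -  1  1  2  2  2  1  2  2  3  2  2  3  3  3  2  3  3  4  3  3
(- denotes ∞ / unreachable)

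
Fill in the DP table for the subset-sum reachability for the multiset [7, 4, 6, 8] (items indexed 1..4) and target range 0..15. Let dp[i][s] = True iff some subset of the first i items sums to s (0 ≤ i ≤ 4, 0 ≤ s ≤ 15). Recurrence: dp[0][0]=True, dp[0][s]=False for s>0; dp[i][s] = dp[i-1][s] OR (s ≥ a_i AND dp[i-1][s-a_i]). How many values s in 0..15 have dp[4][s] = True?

i\s   0   1   2   3   4   5   6   7   8   9  10  11  12  13  14  15
  0   T   F   F   F   F   F   F   F   F   F   F   F   F   F   F   F
  1   T   F   F   F   F   F   F   T   F   F   F   F   F   F   F   F
  2   T   F   F   F   T   F   F   T   F   F   F   T   F   F   F   F
  3   T   F   F   F   T   F   T   T   F   F   T   T   F   T   F   F
  4   T   F   F   F   T   F   T   T   T   F   T   T   T   T   T   T

11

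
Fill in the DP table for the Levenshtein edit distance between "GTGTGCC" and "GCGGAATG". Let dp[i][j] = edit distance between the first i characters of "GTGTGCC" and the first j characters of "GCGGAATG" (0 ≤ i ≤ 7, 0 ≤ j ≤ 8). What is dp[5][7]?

   ''  G  C  G  G  A  A  T  G
''  0  1  2  3  4  5  6  7  8
 G  1  0  1  2  3  4  5  6  7
 T  2  1  1  2  3  4  5  5  6
 G  3  2  2  1  2  3  4  5  5
 T  4  3  3  2  2  3  4  4  5
 G  5  4  4  3  2  3  4  5  4
 C  6  5  4  4  3  3  4  5  5
 C  7  6  5  5  4  4  4  5  6

5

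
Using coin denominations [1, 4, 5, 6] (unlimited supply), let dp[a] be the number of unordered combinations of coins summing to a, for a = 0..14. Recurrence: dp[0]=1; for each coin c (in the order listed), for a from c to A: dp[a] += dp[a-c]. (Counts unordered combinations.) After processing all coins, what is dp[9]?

6

after  coin     0     1     2     3     4     5     6     7     8     9    10    11    12    13    14
          1     1     1     1     1     1     1     1     1     1     1     1     1     1     1     1
          4     1     1     1     1     2     2     2     2     3     3     3     3     4     4     4
          5     1     1     1     1     2     3     3     3     4     5     6     6     7     8     9
          6     1     1     1     1     2     3     4     4     5     6     8     9    11    12    14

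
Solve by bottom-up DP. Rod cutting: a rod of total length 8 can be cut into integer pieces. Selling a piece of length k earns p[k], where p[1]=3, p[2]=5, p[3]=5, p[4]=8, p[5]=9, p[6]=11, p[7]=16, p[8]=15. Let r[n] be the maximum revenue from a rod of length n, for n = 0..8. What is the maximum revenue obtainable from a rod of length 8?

24

   n    0    1    2    3    4    5    6    7    8
r[n]    0    3    6    9   12   15   18   21   24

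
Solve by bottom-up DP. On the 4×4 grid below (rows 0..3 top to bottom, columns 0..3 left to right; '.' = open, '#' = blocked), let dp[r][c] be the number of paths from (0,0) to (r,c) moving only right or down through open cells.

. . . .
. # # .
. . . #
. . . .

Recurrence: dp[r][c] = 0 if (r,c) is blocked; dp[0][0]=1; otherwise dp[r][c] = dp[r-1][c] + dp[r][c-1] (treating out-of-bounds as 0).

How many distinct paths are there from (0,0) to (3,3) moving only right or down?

r\c   0   1   2   3
  0   1   1   1   1
  1   1   0   0   1
  2   1   1   1   0
  3   1   2   3   3

3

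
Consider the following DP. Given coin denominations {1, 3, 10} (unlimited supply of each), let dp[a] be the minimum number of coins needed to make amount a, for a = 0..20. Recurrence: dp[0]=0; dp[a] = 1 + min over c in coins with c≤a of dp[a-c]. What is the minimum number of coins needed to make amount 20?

2

 a  0  1  2  3  4  5  6  7  8  9 10 11 12 13 14 15 16 17 18 19 20
dp  0  1  2  1  2  3  2  3  4  3  1  2  3  2  3  4  3  4  5  4  2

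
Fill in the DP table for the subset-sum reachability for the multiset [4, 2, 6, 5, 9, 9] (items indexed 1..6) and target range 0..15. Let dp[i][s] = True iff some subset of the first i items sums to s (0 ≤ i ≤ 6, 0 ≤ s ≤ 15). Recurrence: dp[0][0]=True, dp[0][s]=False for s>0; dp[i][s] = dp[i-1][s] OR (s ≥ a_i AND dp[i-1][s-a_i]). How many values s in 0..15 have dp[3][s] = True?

7

i\s   0   1   2   3   4   5   6   7   8   9  10  11  12  13  14  15
  0   T   F   F   F   F   F   F   F   F   F   F   F   F   F   F   F
  1   T   F   F   F   T   F   F   F   F   F   F   F   F   F   F   F
  2   T   F   T   F   T   F   T   F   F   F   F   F   F   F   F   F
  3   T   F   T   F   T   F   T   F   T   F   T   F   T   F   F   F
  4   T   F   T   F   T   T   T   T   T   T   T   T   T   T   F   T
  5   T   F   T   F   T   T   T   T   T   T   T   T   T   T   T   T
  6   T   F   T   F   T   T   T   T   T   T   T   T   T   T   T   T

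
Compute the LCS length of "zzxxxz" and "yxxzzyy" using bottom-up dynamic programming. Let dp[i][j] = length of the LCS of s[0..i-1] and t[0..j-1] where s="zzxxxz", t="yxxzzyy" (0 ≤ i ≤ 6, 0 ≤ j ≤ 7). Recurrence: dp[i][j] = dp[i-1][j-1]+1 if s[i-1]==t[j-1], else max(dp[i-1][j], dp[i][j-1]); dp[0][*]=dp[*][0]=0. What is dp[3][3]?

1

   ''  y  x  x  z  z  y  y
''  0  0  0  0  0  0  0  0
 z  0  0  0  0  1  1  1  1
 z  0  0  0  0  1  2  2  2
 x  0  0  1  1  1  2  2  2
 x  0  0  1  2  2  2  2  2
 x  0  0  1  2  2  2  2  2
 z  0  0  1  2  3  3  3  3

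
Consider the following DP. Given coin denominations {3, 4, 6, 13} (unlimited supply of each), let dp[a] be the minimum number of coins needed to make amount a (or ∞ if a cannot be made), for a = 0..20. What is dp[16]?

 a  0  1  2  3  4  5  6  7  8  9 10 11 12 13 14 15 16 17 18 19 20
dp  0  -  -  1  1  -  1  2  2  2  2  3  2  1  3  3  2  2  3  2  3
(- denotes ∞ / unreachable)

2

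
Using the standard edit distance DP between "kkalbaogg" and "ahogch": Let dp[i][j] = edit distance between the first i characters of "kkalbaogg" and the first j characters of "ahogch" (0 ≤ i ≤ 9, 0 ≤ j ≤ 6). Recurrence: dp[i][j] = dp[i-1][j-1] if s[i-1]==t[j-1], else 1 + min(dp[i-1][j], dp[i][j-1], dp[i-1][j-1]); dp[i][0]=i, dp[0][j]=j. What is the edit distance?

7

   ''  a  h  o  g  c  h
''  0  1  2  3  4  5  6
 k  1  1  2  3  4  5  6
 k  2  2  2  3  4  5  6
 a  3  2  3  3  4  5  6
 l  4  3  3  4  4  5  6
 b  5  4  4  4  5  5  6
 a  6  5  5  5  5  6  6
 o  7  6  6  5  6  6  7
 g  8  7  7  6  5  6  7
 g  9  8  8  7  6  6  7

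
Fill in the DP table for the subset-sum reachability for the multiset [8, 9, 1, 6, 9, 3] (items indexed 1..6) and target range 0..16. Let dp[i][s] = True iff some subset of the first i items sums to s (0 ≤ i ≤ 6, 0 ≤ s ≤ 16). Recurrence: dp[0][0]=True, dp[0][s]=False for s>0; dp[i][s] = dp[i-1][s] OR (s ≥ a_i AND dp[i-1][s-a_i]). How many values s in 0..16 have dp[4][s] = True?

10

i\s   0   1   2   3   4   5   6   7   8   9  10  11  12  13  14  15  16
  0   T   F   F   F   F   F   F   F   F   F   F   F   F   F   F   F   F
  1   T   F   F   F   F   F   F   F   T   F   F   F   F   F   F   F   F
  2   T   F   F   F   F   F   F   F   T   T   F   F   F   F   F   F   F
  3   T   T   F   F   F   F   F   F   T   T   T   F   F   F   F   F   F
  4   T   T   F   F   F   F   T   T   T   T   T   F   F   F   T   T   T
  5   T   T   F   F   F   F   T   T   T   T   T   F   F   F   T   T   T
  6   T   T   F   T   T   F   T   T   T   T   T   T   T   T   T   T   T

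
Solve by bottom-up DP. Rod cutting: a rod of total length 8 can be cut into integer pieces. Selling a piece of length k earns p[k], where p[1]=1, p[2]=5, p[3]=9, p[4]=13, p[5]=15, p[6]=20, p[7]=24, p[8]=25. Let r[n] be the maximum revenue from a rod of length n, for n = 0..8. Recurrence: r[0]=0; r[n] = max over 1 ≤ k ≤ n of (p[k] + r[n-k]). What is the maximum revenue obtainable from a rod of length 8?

   n    0    1    2    3    4    5    6    7    8
r[n]    0    1    5    9   13   15   20   24   26

26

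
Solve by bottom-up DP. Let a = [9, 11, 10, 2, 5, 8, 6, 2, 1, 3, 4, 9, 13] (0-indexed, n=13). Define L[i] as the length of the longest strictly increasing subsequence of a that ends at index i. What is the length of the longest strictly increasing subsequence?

5

   i    0    1    2    3    4    5    6    7    8    9   10   11   12
a[i]    9   11   10    2    5    8    6    2    1    3    4    9   13
L[i]    1    2    2    1    2    3    3    1    1    2    3    4    5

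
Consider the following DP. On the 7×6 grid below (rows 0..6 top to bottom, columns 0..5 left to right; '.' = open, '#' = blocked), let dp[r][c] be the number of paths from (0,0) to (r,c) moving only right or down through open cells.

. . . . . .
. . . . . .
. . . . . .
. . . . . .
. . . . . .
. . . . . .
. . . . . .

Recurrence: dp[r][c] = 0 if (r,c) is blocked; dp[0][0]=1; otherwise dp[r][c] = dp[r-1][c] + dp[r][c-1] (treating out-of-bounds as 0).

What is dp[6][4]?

r\c   0   1   2   3   4   5
  0   1   1   1   1   1   1
  1   1   2   3   4   5   6
  2   1   3   6  10  15  21
  3   1   4  10  20  35  56
  4   1   5  15  35  70 126
  5   1   6  21  56 126 252
  6   1   7  28  84 210 462

210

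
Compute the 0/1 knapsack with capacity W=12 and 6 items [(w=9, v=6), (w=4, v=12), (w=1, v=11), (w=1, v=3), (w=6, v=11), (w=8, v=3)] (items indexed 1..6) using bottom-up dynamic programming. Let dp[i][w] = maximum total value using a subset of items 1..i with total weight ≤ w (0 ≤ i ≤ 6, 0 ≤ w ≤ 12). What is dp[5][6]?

i\w   0   1   2   3   4   5   6   7   8   9  10  11  12
  0   0   0   0   0   0   0   0   0   0   0   0   0   0
  1   0   0   0   0   0   0   0   0   0   6   6   6   6
  2   0   0   0   0  12  12  12  12  12  12  12  12  12
  3   0  11  11  11  12  23  23  23  23  23  23  23  23
  4   0  11  14  14  14  23  26  26  26  26  26  26  26
  5   0  11  14  14  14  23  26  26  26  26  26  34  37
  6   0  11  14  14  14  23  26  26  26  26  26  34  37

26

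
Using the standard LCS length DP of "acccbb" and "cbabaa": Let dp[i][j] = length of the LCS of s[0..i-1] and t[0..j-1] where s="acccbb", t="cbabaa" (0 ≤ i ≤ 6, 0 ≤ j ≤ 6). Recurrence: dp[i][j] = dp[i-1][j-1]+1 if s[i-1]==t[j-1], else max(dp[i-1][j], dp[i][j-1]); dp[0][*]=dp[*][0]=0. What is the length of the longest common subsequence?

   ''  c  b  a  b  a  a
''  0  0  0  0  0  0  0
 a  0  0  0  1  1  1  1
 c  0  1  1  1  1  1  1
 c  0  1  1  1  1  1  1
 c  0  1  1  1  1  1  1
 b  0  1  2  2  2  2  2
 b  0  1  2  2  3  3  3

3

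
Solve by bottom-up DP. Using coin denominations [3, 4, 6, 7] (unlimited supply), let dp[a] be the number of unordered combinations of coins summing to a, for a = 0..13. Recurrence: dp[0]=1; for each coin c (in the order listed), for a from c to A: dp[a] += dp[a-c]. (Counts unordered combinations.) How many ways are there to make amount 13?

after  coin     0     1     2     3     4     5     6     7     8     9    10    11    12    13
          3     1     0     0     1     0     0     1     0     0     1     0     0     1     0
          4     1     0     0     1     1     0     1     1     1     1     1     1     2     1
          6     1     0     0     1     1     0     2     1     1     2     2     1     4     2
          7     1     0     0     1     1     0     2     2     1     2     3     2     4     4

4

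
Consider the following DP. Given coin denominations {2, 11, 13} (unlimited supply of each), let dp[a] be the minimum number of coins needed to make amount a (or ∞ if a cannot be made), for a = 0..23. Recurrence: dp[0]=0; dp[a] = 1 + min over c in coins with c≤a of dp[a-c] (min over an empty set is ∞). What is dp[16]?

8

 a  0  1  2  3  4  5  6  7  8  9 10 11 12 13 14 15 16 17 18 19 20 21 22 23
dp  0  -  1  -  2  -  3  -  4  -  5  1  6  1  7  2  8  3  9  4 10  5  2  6
(- denotes ∞ / unreachable)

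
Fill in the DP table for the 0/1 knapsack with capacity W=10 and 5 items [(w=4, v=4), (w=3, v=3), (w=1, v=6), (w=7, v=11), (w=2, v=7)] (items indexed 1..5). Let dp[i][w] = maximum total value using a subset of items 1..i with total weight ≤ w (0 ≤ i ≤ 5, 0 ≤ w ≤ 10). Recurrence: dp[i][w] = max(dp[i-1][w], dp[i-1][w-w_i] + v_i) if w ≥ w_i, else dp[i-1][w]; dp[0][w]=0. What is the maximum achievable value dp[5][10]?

24

i\w   0   1   2   3   4   5   6   7   8   9  10
  0   0   0   0   0   0   0   0   0   0   0   0
  1   0   0   0   0   4   4   4   4   4   4   4
  2   0   0   0   3   4   4   4   7   7   7   7
  3   0   6   6   6   9  10  10  10  13  13  13
  4   0   6   6   6   9  10  10  11  17  17  17
  5   0   6   7  13  13  13  16  17  17  18  24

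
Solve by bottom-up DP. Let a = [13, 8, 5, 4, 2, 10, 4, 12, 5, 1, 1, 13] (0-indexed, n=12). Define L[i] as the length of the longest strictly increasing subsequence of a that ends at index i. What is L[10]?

   i    0    1    2    3    4    5    6    7    8    9   10   11
a[i]   13    8    5    4    2   10    4   12    5    1    1   13
L[i]    1    1    1    1    1    2    2    3    3    1    1    4

1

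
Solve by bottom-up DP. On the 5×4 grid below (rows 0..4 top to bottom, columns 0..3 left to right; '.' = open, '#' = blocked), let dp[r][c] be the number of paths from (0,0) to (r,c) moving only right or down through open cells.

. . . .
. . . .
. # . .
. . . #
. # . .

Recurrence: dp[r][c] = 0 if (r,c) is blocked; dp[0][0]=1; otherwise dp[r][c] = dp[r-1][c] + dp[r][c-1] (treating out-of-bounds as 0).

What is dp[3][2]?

r\c   0   1   2   3
  0   1   1   1   1
  1   1   2   3   4
  2   1   0   3   7
  3   1   1   4   0
  4   1   0   4   4

4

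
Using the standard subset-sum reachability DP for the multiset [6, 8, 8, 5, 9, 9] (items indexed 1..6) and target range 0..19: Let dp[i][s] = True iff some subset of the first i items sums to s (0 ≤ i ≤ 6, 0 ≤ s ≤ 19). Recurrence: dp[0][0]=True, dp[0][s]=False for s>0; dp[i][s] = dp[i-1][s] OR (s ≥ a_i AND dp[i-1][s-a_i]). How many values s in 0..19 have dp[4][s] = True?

9

i\s   0   1   2   3   4   5   6   7   8   9  10  11  12  13  14  15  16  17  18  19
  0   T   F   F   F   F   F   F   F   F   F   F   F   F   F   F   F   F   F   F   F
  1   T   F   F   F   F   F   T   F   F   F   F   F   F   F   F   F   F   F   F   F
  2   T   F   F   F   F   F   T   F   T   F   F   F   F   F   T   F   F   F   F   F
  3   T   F   F   F   F   F   T   F   T   F   F   F   F   F   T   F   T   F   F   F
  4   T   F   F   F   F   T   T   F   T   F   F   T   F   T   T   F   T   F   F   T
  5   T   F   F   F   F   T   T   F   T   T   F   T   F   T   T   T   T   T   F   T
  6   T   F   F   F   F   T   T   F   T   T   F   T   F   T   T   T   T   T   T   T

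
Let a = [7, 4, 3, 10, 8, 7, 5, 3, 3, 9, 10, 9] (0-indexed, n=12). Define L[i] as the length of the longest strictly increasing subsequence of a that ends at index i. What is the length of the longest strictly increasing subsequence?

4

   i    0    1    2    3    4    5    6    7    8    9   10   11
a[i]    7    4    3   10    8    7    5    3    3    9   10    9
L[i]    1    1    1    2    2    2    2    1    1    3    4    3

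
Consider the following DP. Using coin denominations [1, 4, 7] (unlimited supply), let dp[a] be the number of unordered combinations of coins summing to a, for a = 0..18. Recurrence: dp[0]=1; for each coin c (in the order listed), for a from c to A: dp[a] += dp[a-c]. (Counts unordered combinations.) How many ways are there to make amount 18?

10

after  coin     0     1     2     3     4     5     6     7     8     9    10    11    12    13    14    15    16    17    18
          1     1     1     1     1     1     1     1     1     1     1     1     1     1     1     1     1     1     1     1
          4     1     1     1     1     2     2     2     2     3     3     3     3     4     4     4     4     5     5     5
          7     1     1     1     1     2     2     2     3     4     4     4     5     6     6     7     8     9     9    10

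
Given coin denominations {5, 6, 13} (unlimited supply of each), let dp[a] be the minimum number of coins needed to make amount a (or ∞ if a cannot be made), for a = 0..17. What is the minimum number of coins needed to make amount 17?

 a  0  1  2  3  4  5  6  7  8  9 10 11 12 13 14 15 16 17
dp  0  -  -  -  -  1  1  -  -  -  2  2  2  1  -  3  3  3
(- denotes ∞ / unreachable)

3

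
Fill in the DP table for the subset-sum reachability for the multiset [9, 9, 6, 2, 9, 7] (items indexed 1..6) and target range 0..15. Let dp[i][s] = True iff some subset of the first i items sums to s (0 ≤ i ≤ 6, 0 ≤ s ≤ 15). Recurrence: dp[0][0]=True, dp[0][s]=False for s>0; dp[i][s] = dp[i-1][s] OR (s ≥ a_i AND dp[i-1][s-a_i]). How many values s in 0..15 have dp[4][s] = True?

7

i\s   0   1   2   3   4   5   6   7   8   9  10  11  12  13  14  15
  0   T   F   F   F   F   F   F   F   F   F   F   F   F   F   F   F
  1   T   F   F   F   F   F   F   F   F   T   F   F   F   F   F   F
  2   T   F   F   F   F   F   F   F   F   T   F   F   F   F   F   F
  3   T   F   F   F   F   F   T   F   F   T   F   F   F   F   F   T
  4   T   F   T   F   F   F   T   F   T   T   F   T   F   F   F   T
  5   T   F   T   F   F   F   T   F   T   T   F   T   F   F   F   T
  6   T   F   T   F   F   F   T   T   T   T   F   T   F   T   F   T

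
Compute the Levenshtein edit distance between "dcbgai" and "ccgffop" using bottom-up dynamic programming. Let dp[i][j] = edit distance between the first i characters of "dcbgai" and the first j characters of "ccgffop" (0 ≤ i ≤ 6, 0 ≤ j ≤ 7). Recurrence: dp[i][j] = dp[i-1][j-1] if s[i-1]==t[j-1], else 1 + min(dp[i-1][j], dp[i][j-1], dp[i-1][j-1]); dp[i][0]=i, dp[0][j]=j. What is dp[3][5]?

   ''  c  c  g  f  f  o  p
''  0  1  2  3  4  5  6  7
 d  1  1  2  3  4  5  6  7
 c  2  1  1  2  3  4  5  6
 b  3  2  2  2  3  4  5  6
 g  4  3  3  2  3  4  5  6
 a  5  4  4  3  3  4  5  6
 i  6  5  5  4  4  4  5  6

4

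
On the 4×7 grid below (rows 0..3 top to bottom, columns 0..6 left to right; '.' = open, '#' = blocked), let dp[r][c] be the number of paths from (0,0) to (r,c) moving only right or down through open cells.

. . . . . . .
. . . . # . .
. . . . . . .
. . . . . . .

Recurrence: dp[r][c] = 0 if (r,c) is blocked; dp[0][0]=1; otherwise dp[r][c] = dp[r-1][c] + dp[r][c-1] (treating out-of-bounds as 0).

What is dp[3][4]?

r\c   0   1   2   3   4   5   6
  0   1   1   1   1   1   1   1
  1   1   2   3   4   0   1   2
  2   1   3   6  10  10  11  13
  3   1   4  10  20  30  41  54

30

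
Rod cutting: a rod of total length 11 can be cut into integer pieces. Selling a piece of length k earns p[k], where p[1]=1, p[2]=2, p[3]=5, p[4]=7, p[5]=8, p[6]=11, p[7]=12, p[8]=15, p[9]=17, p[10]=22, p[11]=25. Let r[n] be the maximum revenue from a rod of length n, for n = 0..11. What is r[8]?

   n    0    1    2    3    4    5    6    7    8    9   10   11
r[n]    0    1    2    5    7    8   11   12   15   17   22   25

15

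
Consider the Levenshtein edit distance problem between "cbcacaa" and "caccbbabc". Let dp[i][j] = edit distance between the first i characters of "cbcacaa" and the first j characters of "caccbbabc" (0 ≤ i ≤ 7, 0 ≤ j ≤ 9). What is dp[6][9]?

6

   ''  c  a  c  c  b  b  a  b  c
''  0  1  2  3  4  5  6  7  8  9
 c  1  0  1  2  3  4  5  6  7  8
 b  2  1  1  2  3  3  4  5  6  7
 c  3  2  2  1  2  3  4  5  6  6
 a  4  3  2  2  2  3  4  4  5  6
 c  5  4  3  2  2  3  4  5  5  5
 a  6  5  4  3  3  3  4  4  5  6
 a  7  6  5  4  4  4  4  4  5  6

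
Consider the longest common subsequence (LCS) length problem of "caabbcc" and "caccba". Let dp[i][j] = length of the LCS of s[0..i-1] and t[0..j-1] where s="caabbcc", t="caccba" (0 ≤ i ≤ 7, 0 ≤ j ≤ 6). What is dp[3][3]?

2

   ''  c  a  c  c  b  a
''  0  0  0  0  0  0  0
 c  0  1  1  1  1  1  1
 a  0  1  2  2  2  2  2
 a  0  1  2  2  2  2  3
 b  0  1  2  2  2  3  3
 b  0  1  2  2  2  3  3
 c  0  1  2  3  3  3  3
 c  0  1  2  3  4  4  4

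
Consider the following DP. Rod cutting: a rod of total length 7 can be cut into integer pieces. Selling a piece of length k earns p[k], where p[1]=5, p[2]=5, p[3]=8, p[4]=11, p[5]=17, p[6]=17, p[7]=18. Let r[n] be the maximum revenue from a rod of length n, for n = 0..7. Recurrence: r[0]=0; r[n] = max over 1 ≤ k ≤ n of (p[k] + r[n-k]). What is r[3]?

15

   n    0    1    2    3    4    5    6    7
r[n]    0    5   10   15   20   25   30   35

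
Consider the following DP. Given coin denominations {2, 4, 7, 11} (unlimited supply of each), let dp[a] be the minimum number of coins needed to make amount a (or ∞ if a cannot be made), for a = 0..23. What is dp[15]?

 a  0  1  2  3  4  5  6  7  8  9 10 11 12 13 14 15 16 17 18 19 20 21 22 23
dp  0  -  1  -  1  -  2  1  2  2  3  1  3  2  2  2  3  3  2  3  3  3  2  4
(- denotes ∞ / unreachable)

2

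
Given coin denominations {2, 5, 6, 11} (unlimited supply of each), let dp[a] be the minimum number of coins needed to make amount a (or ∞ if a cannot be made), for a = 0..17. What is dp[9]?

 a  0  1  2  3  4  5  6  7  8  9 10 11 12 13 14 15 16 17
dp  0  -  1  -  2  1  1  2  2  3  2  1  2  2  3  3  2  2
(- denotes ∞ / unreachable)

3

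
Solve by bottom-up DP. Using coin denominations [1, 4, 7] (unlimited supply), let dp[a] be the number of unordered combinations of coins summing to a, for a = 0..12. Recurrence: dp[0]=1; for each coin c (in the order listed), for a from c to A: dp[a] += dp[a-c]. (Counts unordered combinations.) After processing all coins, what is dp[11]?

after  coin     0     1     2     3     4     5     6     7     8     9    10    11    12
          1     1     1     1     1     1     1     1     1     1     1     1     1     1
          4     1     1     1     1     2     2     2     2     3     3     3     3     4
          7     1     1     1     1     2     2     2     3     4     4     4     5     6

5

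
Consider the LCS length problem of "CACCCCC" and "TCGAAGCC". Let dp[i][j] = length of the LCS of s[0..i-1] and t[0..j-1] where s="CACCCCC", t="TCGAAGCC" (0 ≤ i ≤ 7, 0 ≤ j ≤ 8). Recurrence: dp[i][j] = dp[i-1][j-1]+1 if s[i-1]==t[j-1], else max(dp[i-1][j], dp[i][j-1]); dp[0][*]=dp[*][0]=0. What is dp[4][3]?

1

   ''  T  C  G  A  A  G  C  C
''  0  0  0  0  0  0  0  0  0
 C  0  0  1  1  1  1  1  1  1
 A  0  0  1  1  2  2  2  2  2
 C  0  0  1  1  2  2  2  3  3
 C  0  0  1  1  2  2  2  3  4
 C  0  0  1  1  2  2  2  3  4
 C  0  0  1  1  2  2  2  3  4
 C  0  0  1  1  2  2  2  3  4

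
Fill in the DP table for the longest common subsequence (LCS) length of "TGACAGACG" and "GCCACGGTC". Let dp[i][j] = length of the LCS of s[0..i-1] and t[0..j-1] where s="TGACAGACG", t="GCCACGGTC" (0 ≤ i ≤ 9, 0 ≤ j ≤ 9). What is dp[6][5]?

   ''  G  C  C  A  C  G  G  T  C
''  0  0  0  0  0  0  0  0  0  0
 T  0  0  0  0  0  0  0  0  1  1
 G  0  1  1  1  1  1  1  1  1  1
 A  0  1  1  1  2  2  2  2  2  2
 C  0  1  2  2  2  3  3  3  3  3
 A  0  1  2  2  3  3  3  3  3  3
 G  0  1  2  2  3  3  4  4  4  4
 A  0  1  2  2  3  3  4  4  4  4
 C  0  1  2  3  3  4  4  4  4  5
 G  0  1  2  3  3  4  5  5  5  5

3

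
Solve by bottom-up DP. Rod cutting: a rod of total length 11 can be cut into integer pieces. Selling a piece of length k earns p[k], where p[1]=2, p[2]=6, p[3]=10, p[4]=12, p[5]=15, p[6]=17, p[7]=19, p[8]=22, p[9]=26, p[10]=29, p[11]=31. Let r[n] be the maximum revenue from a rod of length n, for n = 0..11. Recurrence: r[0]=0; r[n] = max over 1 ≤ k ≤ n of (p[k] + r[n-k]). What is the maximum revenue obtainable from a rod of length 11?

36

   n    0    1    2    3    4    5    6    7    8    9   10   11
r[n]    0    2    6   10   12   16   20   22   26   30   32   36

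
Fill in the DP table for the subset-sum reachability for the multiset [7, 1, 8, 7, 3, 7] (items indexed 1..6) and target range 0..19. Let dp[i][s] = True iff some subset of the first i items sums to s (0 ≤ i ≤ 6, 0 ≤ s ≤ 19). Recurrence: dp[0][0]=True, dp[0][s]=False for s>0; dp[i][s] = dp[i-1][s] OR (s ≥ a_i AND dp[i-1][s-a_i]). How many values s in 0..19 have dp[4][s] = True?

i\s   0   1   2   3   4   5   6   7   8   9  10  11  12  13  14  15  16  17  18  19
  0   T   F   F   F   F   F   F   F   F   F   F   F   F   F   F   F   F   F   F   F
  1   T   F   F   F   F   F   F   T   F   F   F   F   F   F   F   F   F   F   F   F
  2   T   T   F   F   F   F   F   T   T   F   F   F   F   F   F   F   F   F   F   F
  3   T   T   F   F   F   F   F   T   T   T   F   F   F   F   F   T   T   F   F   F
  4   T   T   F   F   F   F   F   T   T   T   F   F   F   F   T   T   T   F   F   F
  5   T   T   F   T   T   F   F   T   T   T   T   T   T   F   T   T   T   T   T   T
  6   T   T   F   T   T   F   F   T   T   T   T   T   T   F   T   T   T   T   T   T

8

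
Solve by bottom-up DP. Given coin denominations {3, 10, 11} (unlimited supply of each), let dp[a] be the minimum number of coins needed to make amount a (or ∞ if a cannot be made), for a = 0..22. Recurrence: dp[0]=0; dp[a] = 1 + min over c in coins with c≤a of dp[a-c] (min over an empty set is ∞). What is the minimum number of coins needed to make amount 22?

2

 a  0  1  2  3  4  5  6  7  8  9 10 11 12 13 14 15 16 17 18 19 20 21 22
dp  0  -  -  1  -  -  2  -  -  3  1  1  4  2  2  5  3  3  6  4  2  2  2
(- denotes ∞ / unreachable)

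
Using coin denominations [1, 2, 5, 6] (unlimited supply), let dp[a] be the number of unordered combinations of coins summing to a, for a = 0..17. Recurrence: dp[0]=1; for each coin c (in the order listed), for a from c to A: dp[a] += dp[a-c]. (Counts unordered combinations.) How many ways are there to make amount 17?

37

after  coin     0     1     2     3     4     5     6     7     8     9    10    11    12    13    14    15    16    17
          1     1     1     1     1     1     1     1     1     1     1     1     1     1     1     1     1     1     1
          2     1     1     2     2     3     3     4     4     5     5     6     6     7     7     8     8     9     9
          5     1     1     2     2     3     4     5     6     7     8    10    11    13    14    16    18    20    22
          6     1     1     2     2     3     4     6     7     9    10    13    15    19    21    25    28    33    37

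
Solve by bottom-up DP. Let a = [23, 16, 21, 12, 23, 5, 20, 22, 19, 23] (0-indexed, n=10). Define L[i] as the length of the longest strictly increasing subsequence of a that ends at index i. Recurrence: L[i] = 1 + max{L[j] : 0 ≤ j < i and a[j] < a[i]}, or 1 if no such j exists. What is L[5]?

   i    0    1    2    3    4    5    6    7    8    9
a[i]   23   16   21   12   23    5   20   22   19   23
L[i]    1    1    2    1    3    1    2    3    2    4

1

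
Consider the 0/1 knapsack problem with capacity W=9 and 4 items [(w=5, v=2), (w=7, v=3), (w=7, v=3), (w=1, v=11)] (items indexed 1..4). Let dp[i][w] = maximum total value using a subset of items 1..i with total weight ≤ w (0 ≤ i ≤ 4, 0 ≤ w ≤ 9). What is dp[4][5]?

i\w   0   1   2   3   4   5   6   7   8   9
  0   0   0   0   0   0   0   0   0   0   0
  1   0   0   0   0   0   2   2   2   2   2
  2   0   0   0   0   0   2   2   3   3   3
  3   0   0   0   0   0   2   2   3   3   3
  4   0  11  11  11  11  11  13  13  14  14

11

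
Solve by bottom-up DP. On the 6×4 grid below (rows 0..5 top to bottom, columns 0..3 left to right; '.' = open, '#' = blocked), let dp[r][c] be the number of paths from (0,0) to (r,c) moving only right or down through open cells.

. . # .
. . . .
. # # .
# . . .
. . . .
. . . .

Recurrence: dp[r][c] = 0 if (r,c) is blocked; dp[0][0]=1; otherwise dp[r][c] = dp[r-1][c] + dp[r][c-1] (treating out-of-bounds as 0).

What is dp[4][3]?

2

r\c   0   1   2   3
  0   1   1   0   0
  1   1   2   2   2
  2   1   0   0   2
  3   0   0   0   2
  4   0   0   0   2
  5   0   0   0   2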